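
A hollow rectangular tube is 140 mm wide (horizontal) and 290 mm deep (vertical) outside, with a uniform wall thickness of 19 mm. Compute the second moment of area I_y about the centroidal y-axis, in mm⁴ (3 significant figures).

Decompose the section into non-overlapping parts with the origin at the bottom-left of its bounding rectangle.
Outer rectangle: 140 × 290, A = 40 600 mm², x = 70 mm, Ī = 66 313 333 mm⁴.
Inner void (subtracted): 102 × 252, A = 25 704 mm², x = 70 mm, Ī = 22 285 368 mm⁴.
By symmetry the centroid is at mid-width, x̄ = 70 mm.
All pieces are centred on the centroidal y-axis, so I = ΣĪ (holes subtracted) = 44 027 965 mm⁴.

I_y ≈ 4.40 × 10⁷ mm⁴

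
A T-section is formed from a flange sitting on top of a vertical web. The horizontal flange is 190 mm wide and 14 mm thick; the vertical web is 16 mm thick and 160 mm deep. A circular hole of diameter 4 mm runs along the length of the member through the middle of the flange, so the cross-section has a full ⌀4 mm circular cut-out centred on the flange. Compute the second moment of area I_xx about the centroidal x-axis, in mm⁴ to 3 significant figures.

Treat the section as a set of non-overlapping primitives; coordinates are from the bounding-box lower-left.
Flange: 190 × 14, A = 2 660 mm², y = 167 mm, Ī = 43 447 mm⁴.
Web: 16 × 160, A = 2 560 mm², y = 80 mm, Ī = 5 461 333 mm⁴.
Hole (subtracted): ⌀4, A = 12.566 mm², y = 167 mm, Ī = 12.566 mm⁴.
Centroid: ȳ = ΣA·y / ΣA = 124.23 mm.
Transfer each piece to the centroidal x-axis using Ī + A·d² with d = y − 124.23:
  flange: d = 42.77 mm → contributes +4 909 228 mm⁴
  web: d = -44.23 mm → contributes +10 469 527 mm⁴
  hole: d = 42.77 mm → contributes −22 999 mm⁴
Total I = 15 355 756 mm⁴.

I_xx ≈ 1.54 × 10⁷ mm⁴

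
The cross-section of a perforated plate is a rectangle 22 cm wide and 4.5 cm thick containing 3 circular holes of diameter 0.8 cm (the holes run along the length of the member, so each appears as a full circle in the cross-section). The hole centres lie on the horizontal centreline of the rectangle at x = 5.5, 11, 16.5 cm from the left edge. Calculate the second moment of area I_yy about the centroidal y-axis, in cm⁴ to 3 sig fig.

Split into non-overlapping primitives; take the origin at the lower-left of the bounding box.
Plate: 22 × 4.5, A = 99 cm², x = 11 cm, Ī = 3 993 cm⁴.
Hole 1 (subtracted): ⌀0.8, A = 0.50265 cm², x = 5.5 cm, Ī = 0.020106 cm⁴.
Hole 2 (subtracted): ⌀0.8, A = 0.50265 cm², x = 11 cm, Ī = 0.020106 cm⁴.
Hole 3 (subtracted): ⌀0.8, A = 0.50265 cm², x = 16.5 cm, Ī = 0.020106 cm⁴.
By symmetry the centroid is at mid-width, x̄ = 11 cm.
Transfer each piece to the centroidal y-axis using Ī + A·d² with d = x − 11:
  plate: d = 0 cm → contributes +3 993 cm⁴
  hole 1: d = -5.5 cm → contributes −15.225 cm⁴
  hole 2: d = 0 cm → contributes −0.020106 cm⁴
  hole 3: d = 5.5 cm → contributes −15.225 cm⁴
Total I = 3962.5 cm⁴.

I_yy ≈ 3960 cm⁴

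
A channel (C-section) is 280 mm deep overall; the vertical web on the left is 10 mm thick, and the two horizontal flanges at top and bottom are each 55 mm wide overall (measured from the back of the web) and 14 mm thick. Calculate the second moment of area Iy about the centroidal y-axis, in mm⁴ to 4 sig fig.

Iy ≈ 8.931 × 10⁵ mm⁴

Split into non-overlapping primitives; take the origin at the lower-left of the bounding box.
Web: 10 × 280, A = 2 800 mm², x = 5 mm, Ī = 23333.3 mm⁴.
Top flange (beyond web): 45 × 14, A = 630 mm², x = 32.5 mm, Ī = 106 313 mm⁴.
Bottom flange (beyond web): 45 × 14, A = 630 mm², x = 32.5 mm, Ī = 106 313 mm⁴.
Centroid: x̄ = ΣA·x / ΣA = 13.5345 mm.
Transfer each piece to the centroidal y-axis using Ī + A·d² with d = x − 13.5345:
  web: d = -8.53448 mm → contributes +227 278 mm⁴
  top flange (beyond web): d = 18.9655 mm → contributes +332 918 mm⁴
  bottom flange (beyond web): d = 18.9655 mm → contributes +332 918 mm⁴
Total I = 893 114 mm⁴.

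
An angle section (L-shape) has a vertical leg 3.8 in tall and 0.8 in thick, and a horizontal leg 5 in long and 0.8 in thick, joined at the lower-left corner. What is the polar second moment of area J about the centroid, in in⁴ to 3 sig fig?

Treat the section as a set of non-overlapping primitives; coordinates are from the bounding-box lower-left.
Vertical leg: 0.8 × 3.8, A = 3.04 in², y = 1.9 in, Ī = 3.6581 in⁴.
Horizontal leg (remainder): 4.2 × 0.8, A = 3.36 in², y = 0.4 in, Ī = 0.1792 in⁴.
Centroid: ȳ = ΣA·y / ΣA = 1.1125 in.
Transfer each piece to the centroidal x-axis using Ī + A·d² with d = y − 1.1125:
  vertical leg: d = 0.7875 in → contributes +5.5434 in⁴
  horizontal leg (remainder): d = -0.7125 in → contributes +1.8849 in⁴
Total I = 7.4283 in⁴.
For the y-axis: x̄ = 1.7125 in.
Repeating about the centroidal y-axis gives I_y = 15.076 in⁴.
Polar second moment: J = I_x + I_y = 22.505 in⁴.

J ≈ 22.5 in⁴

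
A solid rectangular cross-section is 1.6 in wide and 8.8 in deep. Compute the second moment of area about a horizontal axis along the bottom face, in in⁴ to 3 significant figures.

I_base ≈ 363 in⁴

The section: 1.6 × 8.8, A = 14.08 in², y = 4.4 in, Ī = 90.863 in⁴.
Transfer it to the bottom edge using Ī + A·d² with d = y − 0:
  the section: d = 4.4 in → contributes +363.45 in⁴
Total I = 363.45 in⁴.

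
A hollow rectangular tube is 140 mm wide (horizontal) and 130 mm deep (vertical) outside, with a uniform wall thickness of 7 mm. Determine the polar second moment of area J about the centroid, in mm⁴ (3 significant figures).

Treat the section as a set of non-overlapping primitives; coordinates are from the bounding-box lower-left.
Outer rectangle: 140 × 130, A = 18 200 mm², y = 65 mm, Ī = 25 631 667 mm⁴.
Inner void (subtracted): 126 × 116, A = 14 616 mm², y = 65 mm, Ī = 16 389 408 mm⁴.
By symmetry the centroid is at mid-height, ȳ = 65 mm.
All pieces are centred on the centroidal x-axis, so I = ΣĪ (holes subtracted) = 9 242 259 mm⁴.
Repeating about the centroidal y-axis gives I_y = 10 389 699 mm⁴.
Polar second moment: J = I_x + I_y = 19 631 957 mm⁴.

J ≈ 1.96 × 10⁷ mm⁴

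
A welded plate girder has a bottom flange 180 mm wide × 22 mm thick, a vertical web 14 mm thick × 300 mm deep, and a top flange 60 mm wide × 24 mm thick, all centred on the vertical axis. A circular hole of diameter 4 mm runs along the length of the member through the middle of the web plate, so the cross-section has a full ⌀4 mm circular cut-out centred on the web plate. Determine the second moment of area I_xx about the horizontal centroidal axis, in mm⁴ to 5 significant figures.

Treat the section as a set of non-overlapping primitives; coordinates are from the bounding-box lower-left.
Bottom plate: 180 × 22, A = 3 960 mm², y = 11 mm, Ī = 159 720 mm⁴.
Web plate: 14 × 300, A = 4 200 mm², y = 172 mm, Ī = 31 500 000 mm⁴.
Top plate: 60 × 24, A = 1 440 mm², y = 334 mm, Ī = 69 120 mm⁴.
Hole (subtracted): ⌀4, A = 12.56637 mm², y = 172 mm, Ī = 12.56637 mm⁴.
Centroid: ȳ = ΣA·y / ΣA = 129.8323 mm.
Transfer each piece to the horizontal centroidal axis using Ī + A·d² with d = y − 129.8323:
  bottom plate: d = -118.8323 mm → contributes +56 079 340 mm⁴
  web plate: d = 42.1677 mm → contributes +38 968 082 mm⁴
  top plate: d = 204.1677 mm → contributes +60 094 726 mm⁴
  hole: d = 42.1677 mm → contributes −22357.01 mm⁴
Total I = 155 119 791 mm⁴.

I_xx ≈ 1.5512 × 10⁸ mm⁴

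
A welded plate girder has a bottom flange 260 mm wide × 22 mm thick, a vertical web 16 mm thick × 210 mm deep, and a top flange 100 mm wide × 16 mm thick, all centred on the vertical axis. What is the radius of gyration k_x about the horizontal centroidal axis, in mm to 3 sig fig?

Treat the section as a set of non-overlapping primitives; coordinates are from the bounding-box lower-left.
Bottom plate: 260 × 22, A = 5 720 mm², y = 11 mm, Ī = 230 707 mm⁴.
Web plate: 16 × 210, A = 3 360 mm², y = 127 mm, Ī = 12 348 000 mm⁴.
Top plate: 100 × 16, A = 1 600 mm², y = 240 mm, Ī = 34 133 mm⁴.
Centroid: ȳ = ΣA·y / ΣA = 81.801 mm.
Transfer each piece to the horizontal centroidal axis using Ī + A·d² with d = y − 81.801:
  bottom plate: d = -70.801 mm → contributes +28 904 221 mm⁴
  web plate: d = 45.199 mm → contributes +19 212 159 mm⁴
  top plate: d = 158.2 mm → contributes +40 076 959 mm⁴
Total I = 88 193 339 mm⁴.
Radius of gyration: k = √(I/A) = √(88 193 339 / 10 680) = 90.872 mm.

k_x ≈ 90.9 mm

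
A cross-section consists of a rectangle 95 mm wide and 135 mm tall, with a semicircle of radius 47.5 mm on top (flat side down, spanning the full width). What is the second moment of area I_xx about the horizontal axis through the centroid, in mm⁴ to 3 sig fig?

Treat the section as a set of non-overlapping primitives; coordinates are from the bounding-box lower-left.
Rectangular body: 95 × 135, A = 12 825 mm², y = 67.5 mm, Ī = 19 477 969 mm⁴.
Semicircular cap: semicircle r = 47.5, A = 3544.1 mm², y = 155.16 mm, Ī = 558 736 mm⁴.
Centroid: ȳ = ΣA·y / ΣA = 86.479 mm.
Transfer each piece to the horizontal axis through the centroid using Ī + A·d² with d = y − 86.479:
  rectangular body: d = -18.979 mm → contributes +24 097 742 mm⁴
  semicircular cap: d = 68.68 mm → contributes +17 276 222 mm⁴
Total I = 41 373 965 mm⁴.

I_xx ≈ 4.14 × 10⁷ mm⁴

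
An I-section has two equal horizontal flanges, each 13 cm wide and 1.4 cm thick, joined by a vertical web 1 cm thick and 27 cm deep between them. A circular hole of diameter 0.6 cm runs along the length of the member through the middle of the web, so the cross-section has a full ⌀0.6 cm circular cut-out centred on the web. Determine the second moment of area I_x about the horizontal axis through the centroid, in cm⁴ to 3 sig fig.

Decompose the section into non-overlapping parts with the origin at the bottom-left of its bounding rectangle.
Bottom flange: 13 × 1.4, A = 18.2 cm², y = 0.7 cm, Ī = 2.9727 cm⁴.
Web: 1 × 27, A = 27 cm², y = 14.9 cm, Ī = 1640.3 cm⁴.
Top flange: 13 × 1.4, A = 18.2 cm², y = 29.1 cm, Ī = 2.9727 cm⁴.
Hole (subtracted): ⌀0.6, A = 0.28274 cm², y = 14.9 cm, Ī = 0.0063617 cm⁴.
By symmetry the centroid is at mid-height, ȳ = 14.9 cm.
Transfer each piece to the horizontal axis through the centroid using Ī + A·d² with d = y − 14.9:
  bottom flange: d = -14.2 cm → contributes +3672.8 cm⁴
  web: d = 0 cm → contributes +1640.3 cm⁴
  top flange: d = 14.2 cm → contributes +3672.8 cm⁴
  hole: d = 0 cm → contributes −0.0063617 cm⁴
Total I = 8985.9 cm⁴.

I_x ≈ 8990 cm⁴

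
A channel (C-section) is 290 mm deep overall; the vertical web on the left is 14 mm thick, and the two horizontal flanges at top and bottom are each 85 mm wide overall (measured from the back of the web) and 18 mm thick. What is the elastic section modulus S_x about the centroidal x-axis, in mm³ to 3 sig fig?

Decompose the section into non-overlapping parts with the origin at the bottom-left of its bounding rectangle.
Web: 14 × 290, A = 4 060 mm², y = 145 mm, Ī = 28 453 833 mm⁴.
Top flange (beyond web): 71 × 18, A = 1 278 mm², y = 281 mm, Ī = 34 506 mm⁴.
Bottom flange (beyond web): 71 × 18, A = 1 278 mm², y = 9 mm, Ī = 34 506 mm⁴.
By symmetry the centroid is at mid-height, ȳ = 145 mm.
Transfer each piece to the centroidal x-axis using Ī + A·d² with d = y − 145:
  web: d = 0 mm → contributes +28 453 833 mm⁴
  top flange (beyond web): d = 136 mm → contributes +23 672 394 mm⁴
  bottom flange (beyond web): d = -136 mm → contributes +23 672 394 mm⁴
Total I = 75 798 621 mm⁴.
Extreme fibre distance c = 145 mm; S = I/c = 522 749 mm³.

S_x ≈ 5.23 × 10⁵ mm³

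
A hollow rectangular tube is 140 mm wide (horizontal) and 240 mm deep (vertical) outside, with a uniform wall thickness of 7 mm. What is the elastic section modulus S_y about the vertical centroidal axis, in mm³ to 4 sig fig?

Break the section into simple shapes (no overlaps), measuring from the bottom-left corner of the bounding box.
Outer rectangle: 140 × 240, A = 33 600 mm², x = 70 mm, Ī = 54 880 000 mm⁴.
Inner void (subtracted): 126 × 226, A = 28 476 mm², x = 70 mm, Ī = 37 673 748 mm⁴.
By symmetry the centroid is at mid-width, x̄ = 70 mm.
All pieces are centred on the vertical centroidal axis, so I = ΣĪ (holes subtracted) = 17 206 252 mm⁴.
Extreme fibre distance c = 70 mm; S = I/c = 245 804 mm³.

S_y ≈ 2.458 × 10⁵ mm³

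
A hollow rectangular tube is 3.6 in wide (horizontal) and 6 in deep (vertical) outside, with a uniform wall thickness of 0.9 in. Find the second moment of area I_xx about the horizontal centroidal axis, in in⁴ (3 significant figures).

Treat the section as a set of non-overlapping primitives; coordinates are from the bounding-box lower-left.
Outer rectangle: 3.6 × 6, A = 21.6 in², y = 3 in, Ī = 64.8 in⁴.
Inner void (subtracted): 1.8 × 4.2, A = 7.56 in², y = 3 in, Ī = 11.113 in⁴.
By symmetry the centroid is at mid-height, ȳ = 3 in.
All pieces are centred on the horizontal centroidal axis, so I = ΣĪ (holes subtracted) = 53.687 in⁴.

I_xx ≈ 53.7 in⁴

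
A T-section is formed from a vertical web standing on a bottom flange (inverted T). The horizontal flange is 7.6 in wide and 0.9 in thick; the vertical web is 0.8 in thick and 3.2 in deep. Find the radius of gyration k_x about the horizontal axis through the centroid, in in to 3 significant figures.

Treat the section as a set of non-overlapping primitives; coordinates are from the bounding-box lower-left.
Flange: 7.6 × 0.9, A = 6.84 in², y = 0.45 in, Ī = 0.4617 in⁴.
Web: 0.8 × 3.2, A = 2.56 in², y = 2.5 in, Ī = 2.1845 in⁴.
Centroid: ȳ = ΣA·y / ΣA = 1.0083 in.
Transfer each piece to the horizontal axis through the centroid using Ī + A·d² with d = y − 1.0083:
  flange: d = -0.5583 in → contributes +2.5937 in⁴
  web: d = 1.4917 in → contributes +7.881 in⁴
Total I = 10.475 in⁴.
Radius of gyration: k = √(I/A) = √(10.475 / 9.4) = 1.0556 in.

k_x ≈ 1.06 in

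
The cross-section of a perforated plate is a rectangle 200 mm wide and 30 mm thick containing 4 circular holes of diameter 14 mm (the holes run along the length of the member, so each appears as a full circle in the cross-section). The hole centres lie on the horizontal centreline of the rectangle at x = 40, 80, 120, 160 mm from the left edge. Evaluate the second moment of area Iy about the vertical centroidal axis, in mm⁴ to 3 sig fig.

Iy ≈ 1.88 × 10⁷ mm⁴

Decompose the section into non-overlapping parts with the origin at the bottom-left of its bounding rectangle.
Plate: 200 × 30, A = 6 000 mm², x = 100 mm, Ī = 20 000 000 mm⁴.
Hole 1 (subtracted): ⌀14, A = 153.94 mm², x = 40 mm, Ī = 1885.7 mm⁴.
Hole 2 (subtracted): ⌀14, A = 153.94 mm², x = 80 mm, Ī = 1885.7 mm⁴.
Hole 3 (subtracted): ⌀14, A = 153.94 mm², x = 120 mm, Ī = 1885.7 mm⁴.
Hole 4 (subtracted): ⌀14, A = 153.94 mm², x = 160 mm, Ī = 1885.7 mm⁴.
By symmetry the centroid is at mid-width, x̄ = 100 mm.
Transfer each piece to the vertical centroidal axis using Ī + A·d² with d = x − 100:
  plate: d = 0 mm → contributes +20 000 000 mm⁴
  hole 1: d = -60 mm → contributes −556 063 mm⁴
  hole 2: d = -20 mm → contributes −63 461 mm⁴
  hole 3: d = 20 mm → contributes −63 461 mm⁴
  hole 4: d = 60 mm → contributes −556 063 mm⁴
Total I = 18 760 953 mm⁴.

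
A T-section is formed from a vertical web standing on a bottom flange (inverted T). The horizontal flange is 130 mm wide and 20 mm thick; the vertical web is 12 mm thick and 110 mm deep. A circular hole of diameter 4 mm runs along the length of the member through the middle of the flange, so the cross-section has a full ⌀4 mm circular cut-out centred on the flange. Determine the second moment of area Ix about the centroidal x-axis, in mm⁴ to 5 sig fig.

Ix ≈ 5.1106 × 10⁶ mm⁴

Split into non-overlapping primitives; take the origin at the lower-left of the bounding box.
Flange: 130 × 20, A = 2 600 mm², y = 10 mm, Ī = 86666.67 mm⁴.
Web: 12 × 110, A = 1 320 mm², y = 75 mm, Ī = 1 331 000 mm⁴.
Hole (subtracted): ⌀4, A = 12.56637 mm², y = 10 mm, Ī = 12.56637 mm⁴.
Centroid: ȳ = ΣA·y / ΣA = 31.95815 mm.
Transfer each piece to the centroidal x-axis using Ī + A·d² with d = y − 31.95815:
  flange: d = -21.95815 mm → contributes +1 340 283 mm⁴
  web: d = 43.04185 mm → contributes +3 776 434 mm⁴
  hole: d = -21.95815 mm → contributes −6071.57 mm⁴
Total I = 5 110 645 mm⁴.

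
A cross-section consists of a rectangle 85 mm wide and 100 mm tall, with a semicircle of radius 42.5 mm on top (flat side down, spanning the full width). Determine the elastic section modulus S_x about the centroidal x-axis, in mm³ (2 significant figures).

S_x ≈ 2.3 × 10⁵ mm³

Treat the section as a set of non-overlapping primitives; coordinates are from the bounding-box lower-left.
Rectangular body: 85 × 100, A = 8 500 mm², y = 50 mm, Ī = 7 083 333 mm⁴.
Semicircular cap: semicircle r = 42.5, A = 2 837 mm², y = 118 mm, Ī = 358 086 mm⁴.
Centroid: ȳ = ΣA·y / ΣA = 67.03 mm.
Transfer each piece to the centroidal x-axis using Ī + A·d² with d = y − 67.03:
  rectangular body: d = -17.03 mm → contributes +9 547 649 mm⁴
  semicircular cap: d = 51.01 mm → contributes +7 740 826 mm⁴
Total I = 17 288 475 mm⁴.
Extreme fibre distance c = 75.47 mm; S = I/c = 229 068 mm³.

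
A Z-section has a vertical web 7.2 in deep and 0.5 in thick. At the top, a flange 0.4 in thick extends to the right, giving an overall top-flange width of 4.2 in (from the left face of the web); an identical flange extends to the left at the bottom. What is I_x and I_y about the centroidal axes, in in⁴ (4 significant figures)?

Split into non-overlapping primitives; take the origin at the lower-left of the bounding box.
Web: 0.5 × 7.2, A = 3.6 in², y = 3.6 in, Ī = 15.552 in⁴.
Top flange (beyond web): 3.7 × 0.4, A = 1.48 in², y = 7 in, Ī = 0.0197333 in⁴.
Bottom flange (beyond web): 3.7 × 0.4, A = 1.48 in², y = 0.2 in, Ī = 0.0197333 in⁴.
Centroid: ȳ = ΣA·y / ΣA = 3.6 in.
Transfer each piece to the centroidal x-axis using Ī + A·d² with d = y − 3.6:
  web: d = 0 in → contributes +15.552 in⁴
  top flange (beyond web): d = 3.4 in → contributes +17.1285 in⁴
  bottom flange (beyond web): d = -3.4 in → contributes +17.1285 in⁴
Total I = 49.8091 in⁴.
For the y-axis: x̄ = 3.95 in.
Repeating about the centroidal y-axis gives I_y = 16.5055 in⁴.

I_x ≈ 49.81 in⁴, I_y ≈ 16.51 in⁴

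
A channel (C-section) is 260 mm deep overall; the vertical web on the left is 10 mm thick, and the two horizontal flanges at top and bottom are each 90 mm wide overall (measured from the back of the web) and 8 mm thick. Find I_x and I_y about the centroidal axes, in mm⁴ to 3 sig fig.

Treat the section as a set of non-overlapping primitives; coordinates are from the bounding-box lower-left.
Web: 10 × 260, A = 2 600 mm², y = 130 mm, Ī = 14 646 667 mm⁴.
Top flange (beyond web): 80 × 8, A = 640 mm², y = 256 mm, Ī = 3413.3 mm⁴.
Bottom flange (beyond web): 80 × 8, A = 640 mm², y = 4 mm, Ī = 3413.3 mm⁴.
By symmetry the centroid is at mid-height, ȳ = 130 mm.
Transfer each piece to the centroidal x-axis using Ī + A·d² with d = y − 130:
  web: d = 0 mm → contributes +14 646 667 mm⁴
  top flange (beyond web): d = 126 mm → contributes +10 164 053 mm⁴
  bottom flange (beyond web): d = -126 mm → contributes +10 164 053 mm⁴
Total I = 34 974 773 mm⁴.
For the y-axis: x̄ = 19.845 mm.
Repeating about the centroidal y-axis gives I_y = 2 441 241 mm⁴.

I_x ≈ 3.50 × 10⁷ mm⁴, I_y ≈ 2.44 × 10⁶ mm⁴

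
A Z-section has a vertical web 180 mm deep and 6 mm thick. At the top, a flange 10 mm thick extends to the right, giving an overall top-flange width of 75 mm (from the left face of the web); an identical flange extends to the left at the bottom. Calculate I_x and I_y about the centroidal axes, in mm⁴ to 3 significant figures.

I_x ≈ 1.29 × 10⁷ mm⁴, I_y ≈ 2.49 × 10⁶ mm⁴

Treat the section as a set of non-overlapping primitives; coordinates are from the bounding-box lower-left.
Web: 6 × 180, A = 1 080 mm², y = 90 mm, Ī = 2 916 000 mm⁴.
Top flange (beyond web): 69 × 10, A = 690 mm², y = 175 mm, Ī = 5 750 mm⁴.
Bottom flange (beyond web): 69 × 10, A = 690 mm², y = 5 mm, Ī = 5 750 mm⁴.
Centroid: ȳ = ΣA·y / ΣA = 90 mm.
Transfer each piece to the centroidal x-axis using Ī + A·d² with d = y − 90:
  web: d = 0 mm → contributes +2 916 000 mm⁴
  top flange (beyond web): d = 85 mm → contributes +4 991 000 mm⁴
  bottom flange (beyond web): d = -85 mm → contributes +4 991 000 mm⁴
Total I = 12 898 000 mm⁴.
For the y-axis: x̄ = 72 mm.
Repeating about the centroidal y-axis gives I_y = 2 491 380 mm⁴.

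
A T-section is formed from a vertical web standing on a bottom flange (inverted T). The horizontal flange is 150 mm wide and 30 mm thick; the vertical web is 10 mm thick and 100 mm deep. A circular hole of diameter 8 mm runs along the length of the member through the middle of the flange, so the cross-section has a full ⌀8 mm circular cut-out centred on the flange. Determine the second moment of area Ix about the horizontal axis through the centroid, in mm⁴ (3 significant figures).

Decompose the section into non-overlapping parts with the origin at the bottom-left of its bounding rectangle.
Flange: 150 × 30, A = 4 500 mm², y = 15 mm, Ī = 337 500 mm⁴.
Web: 10 × 100, A = 1 000 mm², y = 80 mm, Ī = 833 333 mm⁴.
Hole (subtracted): ⌀8, A = 50.265 mm², y = 15 mm, Ī = 201.06 mm⁴.
Centroid: ȳ = ΣA·y / ΣA = 26.927 mm.
Transfer each piece to the horizontal axis through the centroid using Ī + A·d² with d = y − 26.927:
  flange: d = -11.927 mm → contributes +977 660 mm⁴
  web: d = 53.073 mm → contributes +3 650 057 mm⁴
  hole: d = -11.927 mm → contributes −7351.7 mm⁴
Total I = 4 620 365 mm⁴.

Ix ≈ 4.62 × 10⁶ mm⁴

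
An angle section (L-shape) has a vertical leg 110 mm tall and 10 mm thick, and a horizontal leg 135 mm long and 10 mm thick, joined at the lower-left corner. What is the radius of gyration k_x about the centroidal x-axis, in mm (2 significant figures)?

Split into non-overlapping primitives; take the origin at the lower-left of the bounding box.
Vertical leg: 10 × 110, A = 1 100 mm², y = 55 mm, Ī = 1 109 167 mm⁴.
Horizontal leg (remainder): 125 × 10, A = 1 250 mm², y = 5 mm, Ī = 10 417 mm⁴.
Centroid: ȳ = ΣA·y / ΣA = 28.4 mm.
Transfer each piece to the centroidal x-axis using Ī + A·d² with d = y − 28.4:
  vertical leg: d = 26.6 mm → contributes +1 887 234 mm⁴
  horizontal leg (remainder): d = -23.4 mm → contributes +695 116 mm⁴
Total I = 2 582 349 mm⁴.
Radius of gyration: k = √(I/A) = √(2 582 349 / 2 350) = 33.15 mm.

k_x ≈ 33 mm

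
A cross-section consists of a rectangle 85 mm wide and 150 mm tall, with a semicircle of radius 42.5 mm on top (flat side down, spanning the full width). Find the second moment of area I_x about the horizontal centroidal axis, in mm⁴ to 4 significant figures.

Break the section into simple shapes (no overlaps), measuring from the bottom-left corner of the bounding box.
Rectangular body: 85 × 150, A = 12 750 mm², y = 75 mm, Ī = 23 906 250 mm⁴.
Semicircular cap: semicircle r = 42.5, A = 2837.25 mm², y = 168.038 mm, Ī = 358 086 mm⁴.
Centroid: ȳ = ΣA·y / ΣA = 91.9351 mm.
Transfer each piece to the horizontal centroidal axis using Ī + A·d² with d = y − 91.9351:
  rectangular body: d = -16.9351 mm → contributes +27 562 899 mm⁴
  semicircular cap: d = 76.1025 mm → contributes +16 790 285 mm⁴
Total I = 44 353 184 mm⁴.

I_x ≈ 4.435 × 10⁷ mm⁴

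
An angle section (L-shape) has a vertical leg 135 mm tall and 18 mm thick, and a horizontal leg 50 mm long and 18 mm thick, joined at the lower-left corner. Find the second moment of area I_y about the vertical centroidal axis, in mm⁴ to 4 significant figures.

Split into non-overlapping primitives; take the origin at the lower-left of the bounding box.
Vertical leg: 18 × 135, A = 2 430 mm², x = 9 mm, Ī = 65 610 mm⁴.
Horizontal leg (remainder): 32 × 18, A = 576 mm², x = 34 mm, Ī = 49 152 mm⁴.
Centroid: x̄ = ΣA·x / ΣA = 13.7904 mm.
Transfer each piece to the vertical centroidal axis using Ī + A·d² with d = x − 13.7904:
  vertical leg: d = -4.79042 mm → contributes +121 374 mm⁴
  horizontal leg (remainder): d = 20.2096 mm → contributes +284 406 mm⁴
Total I = 405 780 mm⁴.

I_y ≈ 4.058 × 10⁵ mm⁴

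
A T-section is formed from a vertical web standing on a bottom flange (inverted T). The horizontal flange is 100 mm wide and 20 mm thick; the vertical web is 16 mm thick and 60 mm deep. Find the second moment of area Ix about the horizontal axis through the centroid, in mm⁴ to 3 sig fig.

Ix ≈ 1.39 × 10⁶ mm⁴

Break the section into simple shapes (no overlaps), measuring from the bottom-left corner of the bounding box.
Flange: 100 × 20, A = 2 000 mm², y = 10 mm, Ī = 66 667 mm⁴.
Web: 16 × 60, A = 960 mm², y = 50 mm, Ī = 288 000 mm⁴.
Centroid: ȳ = ΣA·y / ΣA = 22.973 mm.
Transfer each piece to the horizontal axis through the centroid using Ī + A·d² with d = y − 22.973:
  flange: d = -12.973 mm → contributes +403 263 mm⁴
  web: d = 27.027 mm → contributes +989 242 mm⁴
Total I = 1 392 505 mm⁴.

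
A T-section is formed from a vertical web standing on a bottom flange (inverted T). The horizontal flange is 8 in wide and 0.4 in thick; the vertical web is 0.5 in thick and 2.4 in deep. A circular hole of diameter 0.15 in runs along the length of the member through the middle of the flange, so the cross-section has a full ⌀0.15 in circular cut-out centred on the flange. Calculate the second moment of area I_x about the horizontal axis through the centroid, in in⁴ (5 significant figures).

Split into non-overlapping primitives; take the origin at the lower-left of the bounding box.
Flange: 8 × 0.4, A = 3.2 in², y = 0.2 in, Ī = 0.04266667 in⁴.
Web: 0.5 × 2.4, A = 1.2 in², y = 1.6 in, Ī = 0.576 in⁴.
Hole (subtracted): ⌀0.15, A = 0.01767146 in², y = 0.2 in, Ī = 0.00002485049 in⁴.
Centroid: ȳ = ΣA·y / ΣA = 0.5833578 in.
Transfer each piece to the horizontal axis through the centroid using Ī + A·d² with d = y − 0.5833578:
  flange: d = -0.3833578 in → contributes +0.512949 in⁴
  web: d = 1.016642 in → contributes +1.816274 in⁴
  hole: d = -0.3833578 in → contributes −0.002621905 in⁴
Total I = 2.326601 in⁴.

I_x ≈ 2.3266 in⁴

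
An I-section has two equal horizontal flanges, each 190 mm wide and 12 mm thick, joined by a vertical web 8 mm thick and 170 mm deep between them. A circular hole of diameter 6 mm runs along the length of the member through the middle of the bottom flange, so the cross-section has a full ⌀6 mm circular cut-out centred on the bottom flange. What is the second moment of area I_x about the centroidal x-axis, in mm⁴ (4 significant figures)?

I_x ≈ 4.086 × 10⁷ mm⁴

Treat the section as a set of non-overlapping primitives; coordinates are from the bounding-box lower-left.
Bottom flange: 190 × 12, A = 2 280 mm², y = 6 mm, Ī = 27 360 mm⁴.
Web: 8 × 170, A = 1 360 mm², y = 97 mm, Ī = 3 275 333 mm⁴.
Top flange: 190 × 12, A = 2 280 mm², y = 188 mm, Ī = 27 360 mm⁴.
Hole (subtracted): ⌀6, A = 28.2743 mm², y = 6 mm, Ī = 63.6173 mm⁴.
Centroid: ȳ = ΣA·y / ΣA = 97.4367 mm.
Transfer each piece to the centroidal x-axis using Ī + A·d² with d = y − 97.4367:
  bottom flange: d = -91.4367 mm → contributes +19 089 691 mm⁴
  web: d = -0.436708 mm → contributes +3 275 593 mm⁴
  top flange: d = 90.5633 mm → contributes +18 727 258 mm⁴
  hole: d = -91.4367 mm → contributes −236 456 mm⁴
Total I = 40 856 086 mm⁴.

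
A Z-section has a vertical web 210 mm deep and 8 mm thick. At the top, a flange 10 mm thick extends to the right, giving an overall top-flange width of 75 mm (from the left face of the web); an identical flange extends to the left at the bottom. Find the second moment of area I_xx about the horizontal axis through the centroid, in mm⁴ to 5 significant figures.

Treat the section as a set of non-overlapping primitives; coordinates are from the bounding-box lower-left.
Web: 8 × 210, A = 1 680 mm², y = 105 mm, Ī = 6 174 000 mm⁴.
Top flange (beyond web): 67 × 10, A = 670 mm², y = 205 mm, Ī = 5583.333 mm⁴.
Bottom flange (beyond web): 67 × 10, A = 670 mm², y = 5 mm, Ī = 5583.333 mm⁴.
Centroid: ȳ = ΣA·y / ΣA = 105 mm.
Transfer each piece to the horizontal axis through the centroid using Ī + A·d² with d = y − 105:
  web: d = 0 mm → contributes +6 174 000 mm⁴
  top flange (beyond web): d = 100 mm → contributes +6 705 583 mm⁴
  bottom flange (beyond web): d = -100 mm → contributes +6 705 583 mm⁴
Total I = 19 585 167 mm⁴.

I_xx ≈ 1.9585 × 10⁷ mm⁴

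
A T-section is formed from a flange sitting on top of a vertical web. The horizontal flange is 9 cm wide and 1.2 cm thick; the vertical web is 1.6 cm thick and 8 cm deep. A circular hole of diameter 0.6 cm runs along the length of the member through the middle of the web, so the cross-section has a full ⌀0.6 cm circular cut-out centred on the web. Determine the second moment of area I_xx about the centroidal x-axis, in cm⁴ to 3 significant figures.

I_xx ≈ 192 cm⁴

Treat the section as a set of non-overlapping primitives; coordinates are from the bounding-box lower-left.
Flange: 9 × 1.2, A = 10.8 cm², y = 8.6 cm, Ī = 1.296 cm⁴.
Web: 1.6 × 8, A = 12.8 cm², y = 4 cm, Ī = 68.267 cm⁴.
Hole (subtracted): ⌀0.6, A = 0.28274 cm², y = 4 cm, Ī = 0.0063617 cm⁴.
Centroid: ȳ = ΣA·y / ΣA = 6.1306 cm.
Transfer each piece to the centroidal x-axis using Ī + A·d² with d = y − 6.1306:
  flange: d = 2.4694 cm → contributes +67.153 cm⁴
  web: d = -2.1306 cm → contributes +126.37 cm⁴
  hole: d = -2.1306 cm → contributes −1.2899 cm⁴
Total I = 192.24 cm⁴.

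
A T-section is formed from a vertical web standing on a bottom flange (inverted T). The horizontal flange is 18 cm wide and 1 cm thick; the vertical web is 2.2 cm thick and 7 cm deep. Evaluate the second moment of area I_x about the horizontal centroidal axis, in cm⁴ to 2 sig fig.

Split into non-overlapping primitives; take the origin at the lower-left of the bounding box.
Flange: 18 × 1, A = 18 cm², y = 0.5 cm, Ī = 1.5 cm⁴.
Web: 2.2 × 7, A = 15.4 cm², y = 4.5 cm, Ī = 62.88 cm⁴.
Centroid: ȳ = ΣA·y / ΣA = 2.344 cm.
Transfer each piece to the horizontal centroidal axis using Ī + A·d² with d = y − 2.344:
  flange: d = -1.844 cm → contributes +62.73 cm⁴
  web: d = 2.156 cm → contributes +134.4 cm⁴
Total I = 197.2 cm⁴.

I_x ≈ 200 cm⁴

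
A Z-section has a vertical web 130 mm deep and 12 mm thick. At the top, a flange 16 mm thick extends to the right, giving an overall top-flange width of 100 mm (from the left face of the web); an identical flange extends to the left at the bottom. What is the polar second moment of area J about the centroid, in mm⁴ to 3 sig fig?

Treat the section as a set of non-overlapping primitives; coordinates are from the bounding-box lower-left.
Web: 12 × 130, A = 1 560 mm², y = 65 mm, Ī = 2 197 000 mm⁴.
Top flange (beyond web): 88 × 16, A = 1 408 mm², y = 122 mm, Ī = 30 037 mm⁴.
Bottom flange (beyond web): 88 × 16, A = 1 408 mm², y = 8 mm, Ī = 30 037 mm⁴.
Centroid: ȳ = ΣA·y / ΣA = 65 mm.
Transfer each piece to the centroidal x-axis using Ī + A·d² with d = y − 65:
  web: d = 0 mm → contributes +2 197 000 mm⁴
  top flange (beyond web): d = 57 mm → contributes +4 604 629 mm⁴
  bottom flange (beyond web): d = -57 mm → contributes +4 604 629 mm⁴
Total I = 11 406 259 mm⁴.
For the y-axis: x̄ = 94 mm.
Repeating about the centroidal y-axis gives I_y = 8 875 979 mm⁴.
Polar second moment: J = I_x + I_y = 20 282 237 mm⁴.

J ≈ 2.03 × 10⁷ mm⁴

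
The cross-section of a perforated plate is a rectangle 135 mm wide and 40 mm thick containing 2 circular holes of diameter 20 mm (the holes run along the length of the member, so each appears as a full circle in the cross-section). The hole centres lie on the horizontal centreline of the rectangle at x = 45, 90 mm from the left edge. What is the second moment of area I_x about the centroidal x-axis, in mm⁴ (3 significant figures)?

Break the section into simple shapes (no overlaps), measuring from the bottom-left corner of the bounding box.
Plate: 135 × 40, A = 5 400 mm², y = 20 mm, Ī = 720 000 mm⁴.
Hole 1 (subtracted): ⌀20, A = 314.16 mm², y = 20 mm, Ī = 7 854 mm⁴.
Hole 2 (subtracted): ⌀20, A = 314.16 mm², y = 20 mm, Ī = 7 854 mm⁴.
By symmetry the centroid is at mid-height, ȳ = 20 mm.
All pieces are centred on the centroidal x-axis, so I = ΣĪ (holes subtracted) = 704 292 mm⁴.

I_x ≈ 7.04 × 10⁵ mm⁴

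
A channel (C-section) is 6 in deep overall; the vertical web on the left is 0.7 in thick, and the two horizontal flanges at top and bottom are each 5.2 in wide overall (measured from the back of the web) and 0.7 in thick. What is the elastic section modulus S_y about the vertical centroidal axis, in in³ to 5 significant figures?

Break the section into simple shapes (no overlaps), measuring from the bottom-left corner of the bounding box.
Web: 0.7 × 6, A = 4.2 in², x = 0.35 in, Ī = 0.1715 in⁴.
Top flange (beyond web): 4.5 × 0.7, A = 3.15 in², x = 2.95 in, Ī = 5.315625 in⁴.
Bottom flange (beyond web): 4.5 × 0.7, A = 3.15 in², x = 2.95 in, Ī = 5.315625 in⁴.
Centroid: x̄ = ΣA·x / ΣA = 1.91 in.
Transfer each piece to the vertical centroidal axis using Ī + A·d² with d = x − 1.91:
  web: d = -1.56 in → contributes +10.39262 in⁴
  top flange (beyond web): d = 1.04 in → contributes +8.722665 in⁴
  bottom flange (beyond web): d = 1.04 in → contributes +8.722665 in⁴
Total I = 27.83795 in⁴.
Extreme fibre distance c = 3.29 in; S = I/c = 8.461383 in³.

S_y ≈ 8.4614 in³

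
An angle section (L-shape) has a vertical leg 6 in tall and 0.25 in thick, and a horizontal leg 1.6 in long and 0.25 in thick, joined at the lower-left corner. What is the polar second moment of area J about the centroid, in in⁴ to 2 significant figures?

Break the section into simple shapes (no overlaps), measuring from the bottom-left corner of the bounding box.
Vertical leg: 0.25 × 6, A = 1.5 in², y = 3 in, Ī = 4.5 in⁴.
Horizontal leg (remainder): 1.35 × 0.25, A = 0.3375 in², y = 0.125 in, Ī = 0.001758 in⁴.
Centroid: ȳ = ΣA·y / ΣA = 2.472 in.
Transfer each piece to the centroidal x-axis using Ī + A·d² with d = y − 2.472:
  vertical leg: d = 0.5281 in → contributes +4.918 in⁴
  horizontal leg (remainder): d = -2.347 in → contributes +1.861 in⁴
Total I = 6.779 in⁴.
For the y-axis: x̄ = 0.2719 in.
Repeating about the centroidal y-axis gives I_y = 0.2354 in⁴.
Polar second moment: J = I_x + I_y = 7.014 in⁴.

J ≈ 7.0 in⁴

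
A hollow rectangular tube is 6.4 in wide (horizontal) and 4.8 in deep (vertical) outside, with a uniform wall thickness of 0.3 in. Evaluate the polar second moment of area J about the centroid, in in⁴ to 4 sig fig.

Split into non-overlapping primitives; take the origin at the lower-left of the bounding box.
Outer rectangle: 6.4 × 4.8, A = 30.72 in², y = 2.4 in, Ī = 58.9824 in⁴.
Inner void (subtracted): 5.8 × 4.2, A = 24.36 in², y = 2.4 in, Ī = 35.8092 in⁴.
By symmetry the centroid is at mid-height, ȳ = 2.4 in.
All pieces are centred on the centroidal x-axis, so I = ΣĪ (holes subtracted) = 23.1732 in⁴.
Repeating about the centroidal y-axis gives I_y = 36.5684 in⁴.
Polar second moment: J = I_x + I_y = 59.7416 in⁴.

J ≈ 59.74 in⁴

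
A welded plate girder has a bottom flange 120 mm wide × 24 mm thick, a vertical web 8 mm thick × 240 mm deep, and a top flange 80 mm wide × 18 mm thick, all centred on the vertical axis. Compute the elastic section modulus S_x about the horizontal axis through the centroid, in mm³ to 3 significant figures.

S_x ≈ 4.58 × 10⁵ mm³

Break the section into simple shapes (no overlaps), measuring from the bottom-left corner of the bounding box.
Bottom plate: 120 × 24, A = 2 880 mm², y = 12 mm, Ī = 138 240 mm⁴.
Web plate: 8 × 240, A = 1 920 mm², y = 144 mm, Ī = 9 216 000 mm⁴.
Top plate: 80 × 18, A = 1 440 mm², y = 273 mm, Ī = 38 880 mm⁴.
Centroid: ȳ = ΣA·y / ΣA = 112.85 mm.
Transfer each piece to the horizontal axis through the centroid using Ī + A·d² with d = y − 112.85:
  bottom plate: d = -100.85 mm → contributes +29 427 687 mm⁴
  web plate: d = 31.154 mm → contributes +11 079 479 mm⁴
  top plate: d = 160.15 mm → contributes +36 973 806 mm⁴
Total I = 77 480 972 mm⁴.
Extreme fibre distance c = 169.15 mm; S = I/c = 458 050 mm³.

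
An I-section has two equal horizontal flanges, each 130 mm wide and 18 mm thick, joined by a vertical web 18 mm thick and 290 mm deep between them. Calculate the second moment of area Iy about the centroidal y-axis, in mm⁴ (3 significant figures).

Split into non-overlapping primitives; take the origin at the lower-left of the bounding box.
Bottom flange: 130 × 18, A = 2 340 mm², x = 65 mm, Ī = 3 295 500 mm⁴.
Web: 18 × 290, A = 5 220 mm², x = 65 mm, Ī = 140 940 mm⁴.
Top flange: 130 × 18, A = 2 340 mm², x = 65 mm, Ī = 3 295 500 mm⁴.
By symmetry the centroid is at mid-width, x̄ = 65 mm.
All pieces are centred on the centroidal y-axis, so I = ΣĪ = 6 731 940 mm⁴.

Iy ≈ 6.73 × 10⁶ mm⁴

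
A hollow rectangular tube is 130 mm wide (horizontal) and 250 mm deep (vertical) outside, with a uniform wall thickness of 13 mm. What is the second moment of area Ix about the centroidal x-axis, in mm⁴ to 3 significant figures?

Treat the section as a set of non-overlapping primitives; coordinates are from the bounding-box lower-left.
Outer rectangle: 130 × 250, A = 32 500 mm², y = 125 mm, Ī = 169 270 833 mm⁴.
Inner void (subtracted): 104 × 224, A = 23 296 mm², y = 125 mm, Ī = 97 408 341 mm⁴.
By symmetry the centroid is at mid-height, ȳ = 125 mm.
All pieces are centred on the centroidal x-axis, so I = ΣĪ (holes subtracted) = 71 862 492 mm⁴.

Ix ≈ 7.19 × 10⁷ mm⁴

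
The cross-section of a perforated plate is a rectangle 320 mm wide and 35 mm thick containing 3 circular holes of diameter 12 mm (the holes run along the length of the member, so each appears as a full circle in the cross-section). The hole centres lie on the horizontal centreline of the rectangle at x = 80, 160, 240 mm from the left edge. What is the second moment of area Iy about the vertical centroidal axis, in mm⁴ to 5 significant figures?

Break the section into simple shapes (no overlaps), measuring from the bottom-left corner of the bounding box.
Plate: 320 × 35, A = 11 200 mm², x = 160 mm, Ī = 95 573 333 mm⁴.
Hole 1 (subtracted): ⌀12, A = 113.0973 mm², x = 80 mm, Ī = 1017.876 mm⁴.
Hole 2 (subtracted): ⌀12, A = 113.0973 mm², x = 160 mm, Ī = 1017.876 mm⁴.
Hole 3 (subtracted): ⌀12, A = 113.0973 mm², x = 240 mm, Ī = 1017.876 mm⁴.
By symmetry the centroid is at mid-width, x̄ = 160 mm.
Transfer each piece to the vertical centroidal axis using Ī + A·d² with d = x − 160:
  plate: d = 0 mm → contributes +95 573 333 mm⁴
  hole 1: d = -80 mm → contributes −724840.8 mm⁴
  hole 2: d = 0 mm → contributes −1017.876 mm⁴
  hole 3: d = 80 mm → contributes −724840.8 mm⁴
Total I = 94 122 634 mm⁴.

Iy ≈ 9.4123 × 10⁷ mm⁴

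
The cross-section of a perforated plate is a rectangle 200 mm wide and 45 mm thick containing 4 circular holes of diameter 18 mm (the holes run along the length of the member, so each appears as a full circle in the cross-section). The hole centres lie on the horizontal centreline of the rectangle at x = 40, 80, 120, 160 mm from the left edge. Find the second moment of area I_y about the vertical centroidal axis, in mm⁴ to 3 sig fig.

Split into non-overlapping primitives; take the origin at the lower-left of the bounding box.
Plate: 200 × 45, A = 9 000 mm², x = 100 mm, Ī = 30 000 000 mm⁴.
Hole 1 (subtracted): ⌀18, A = 254.47 mm², x = 40 mm, Ī = 5 153 mm⁴.
Hole 2 (subtracted): ⌀18, A = 254.47 mm², x = 80 mm, Ī = 5 153 mm⁴.
Hole 3 (subtracted): ⌀18, A = 254.47 mm², x = 120 mm, Ī = 5 153 mm⁴.
Hole 4 (subtracted): ⌀18, A = 254.47 mm², x = 160 mm, Ī = 5 153 mm⁴.
By symmetry the centroid is at mid-width, x̄ = 100 mm.
Transfer each piece to the vertical centroidal axis using Ī + A·d² with d = x − 100:
  plate: d = 0 mm → contributes +30 000 000 mm⁴
  hole 1: d = -60 mm → contributes −921 241 mm⁴
  hole 2: d = -20 mm → contributes −106 941 mm⁴
  hole 3: d = 20 mm → contributes −106 941 mm⁴
  hole 4: d = 60 mm → contributes −921 241 mm⁴
Total I = 27 943 636 mm⁴.

I_y ≈ 2.79 × 10⁷ mm⁴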